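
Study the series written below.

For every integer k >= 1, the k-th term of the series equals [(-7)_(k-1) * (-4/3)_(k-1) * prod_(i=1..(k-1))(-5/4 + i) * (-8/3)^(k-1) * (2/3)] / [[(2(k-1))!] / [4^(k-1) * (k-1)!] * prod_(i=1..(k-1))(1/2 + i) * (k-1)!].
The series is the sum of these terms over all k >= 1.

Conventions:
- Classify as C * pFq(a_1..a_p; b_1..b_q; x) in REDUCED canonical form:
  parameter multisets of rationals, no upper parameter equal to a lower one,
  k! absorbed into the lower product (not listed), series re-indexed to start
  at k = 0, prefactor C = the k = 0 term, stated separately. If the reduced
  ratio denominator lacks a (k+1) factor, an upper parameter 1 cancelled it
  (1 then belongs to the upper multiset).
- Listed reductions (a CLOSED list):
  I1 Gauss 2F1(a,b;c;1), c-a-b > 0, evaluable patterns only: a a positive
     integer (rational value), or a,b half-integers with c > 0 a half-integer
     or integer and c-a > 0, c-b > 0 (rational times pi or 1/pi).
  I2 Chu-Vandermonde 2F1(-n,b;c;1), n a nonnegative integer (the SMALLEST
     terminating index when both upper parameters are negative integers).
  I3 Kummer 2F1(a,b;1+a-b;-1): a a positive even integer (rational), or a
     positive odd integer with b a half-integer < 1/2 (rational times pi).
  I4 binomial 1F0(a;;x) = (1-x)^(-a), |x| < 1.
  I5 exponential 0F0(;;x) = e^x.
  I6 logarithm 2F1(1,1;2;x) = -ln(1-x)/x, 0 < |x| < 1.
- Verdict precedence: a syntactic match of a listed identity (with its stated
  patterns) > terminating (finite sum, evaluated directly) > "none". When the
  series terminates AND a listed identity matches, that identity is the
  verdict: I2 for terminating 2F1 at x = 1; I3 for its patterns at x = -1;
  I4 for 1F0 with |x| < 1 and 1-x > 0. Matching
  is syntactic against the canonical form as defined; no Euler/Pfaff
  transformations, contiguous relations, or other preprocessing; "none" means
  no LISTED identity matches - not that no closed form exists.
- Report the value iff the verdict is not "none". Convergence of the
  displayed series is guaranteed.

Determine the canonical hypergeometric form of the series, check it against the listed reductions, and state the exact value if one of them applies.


Reduced: x = -8/3, 3F2, upper = {-7, -4/3, -1/4}, lower = {1/2, 3/2}, C = 2/3. Verdict: terminating. With -7 upstairs the series is a 8-term polynomial sum; evaluated term by term. Hence: -3515231223682/2946332818845.

The tell: t_0 being 2/3, the lower running product (C = 2/3) is a rising factorial.
Ratio: r(k) = (-8/3) * (k-7) (k-4/3) (k-1/4) / [(k+1/2) (k+3/2) (k+1)] ; factor over Q: parameters, x = (-8/3), and C = 2/3.


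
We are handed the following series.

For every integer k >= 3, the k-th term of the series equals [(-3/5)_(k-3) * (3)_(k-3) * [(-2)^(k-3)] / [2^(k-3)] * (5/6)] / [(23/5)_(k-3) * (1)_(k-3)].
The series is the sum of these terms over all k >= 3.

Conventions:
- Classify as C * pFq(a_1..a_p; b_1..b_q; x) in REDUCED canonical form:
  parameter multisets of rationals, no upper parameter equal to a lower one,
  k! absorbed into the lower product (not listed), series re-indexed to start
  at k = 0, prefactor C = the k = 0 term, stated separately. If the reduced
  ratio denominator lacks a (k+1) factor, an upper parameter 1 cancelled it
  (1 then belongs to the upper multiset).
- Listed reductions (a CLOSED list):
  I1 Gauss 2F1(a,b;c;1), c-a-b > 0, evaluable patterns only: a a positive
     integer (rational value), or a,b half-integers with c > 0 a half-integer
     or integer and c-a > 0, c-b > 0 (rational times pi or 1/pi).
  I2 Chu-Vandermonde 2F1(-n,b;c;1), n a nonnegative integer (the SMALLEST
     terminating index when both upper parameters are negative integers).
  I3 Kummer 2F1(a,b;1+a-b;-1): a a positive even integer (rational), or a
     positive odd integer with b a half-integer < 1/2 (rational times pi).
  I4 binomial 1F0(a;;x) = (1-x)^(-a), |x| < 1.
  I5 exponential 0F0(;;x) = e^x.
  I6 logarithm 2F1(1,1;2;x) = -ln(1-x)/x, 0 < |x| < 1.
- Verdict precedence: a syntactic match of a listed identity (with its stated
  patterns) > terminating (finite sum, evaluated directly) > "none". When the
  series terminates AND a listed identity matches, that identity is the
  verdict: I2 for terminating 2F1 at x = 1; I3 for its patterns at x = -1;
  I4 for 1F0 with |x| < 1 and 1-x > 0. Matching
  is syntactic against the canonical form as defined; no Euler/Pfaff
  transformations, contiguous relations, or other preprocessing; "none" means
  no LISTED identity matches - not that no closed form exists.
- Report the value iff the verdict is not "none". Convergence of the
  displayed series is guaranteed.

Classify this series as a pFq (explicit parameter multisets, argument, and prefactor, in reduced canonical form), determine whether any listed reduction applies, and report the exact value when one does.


With C = 5/6: the canonical form is 2F1(-3/5, 3; 23/5; -1). Verdict: none. Every listed pattern misses the 2F1 form at -1, upper {-3/5, 3}.

First insight: t_0 being 5/6, the two k-th powers (C = 5/6, x = -1) combine into one argument.
Ratio: r(k) = (-1) * (k-3/5) (k+3) / [(k+23/5) (k+1)] - poly over poly, x = (-1) from leading terms; C = 5/6 at k = 0.


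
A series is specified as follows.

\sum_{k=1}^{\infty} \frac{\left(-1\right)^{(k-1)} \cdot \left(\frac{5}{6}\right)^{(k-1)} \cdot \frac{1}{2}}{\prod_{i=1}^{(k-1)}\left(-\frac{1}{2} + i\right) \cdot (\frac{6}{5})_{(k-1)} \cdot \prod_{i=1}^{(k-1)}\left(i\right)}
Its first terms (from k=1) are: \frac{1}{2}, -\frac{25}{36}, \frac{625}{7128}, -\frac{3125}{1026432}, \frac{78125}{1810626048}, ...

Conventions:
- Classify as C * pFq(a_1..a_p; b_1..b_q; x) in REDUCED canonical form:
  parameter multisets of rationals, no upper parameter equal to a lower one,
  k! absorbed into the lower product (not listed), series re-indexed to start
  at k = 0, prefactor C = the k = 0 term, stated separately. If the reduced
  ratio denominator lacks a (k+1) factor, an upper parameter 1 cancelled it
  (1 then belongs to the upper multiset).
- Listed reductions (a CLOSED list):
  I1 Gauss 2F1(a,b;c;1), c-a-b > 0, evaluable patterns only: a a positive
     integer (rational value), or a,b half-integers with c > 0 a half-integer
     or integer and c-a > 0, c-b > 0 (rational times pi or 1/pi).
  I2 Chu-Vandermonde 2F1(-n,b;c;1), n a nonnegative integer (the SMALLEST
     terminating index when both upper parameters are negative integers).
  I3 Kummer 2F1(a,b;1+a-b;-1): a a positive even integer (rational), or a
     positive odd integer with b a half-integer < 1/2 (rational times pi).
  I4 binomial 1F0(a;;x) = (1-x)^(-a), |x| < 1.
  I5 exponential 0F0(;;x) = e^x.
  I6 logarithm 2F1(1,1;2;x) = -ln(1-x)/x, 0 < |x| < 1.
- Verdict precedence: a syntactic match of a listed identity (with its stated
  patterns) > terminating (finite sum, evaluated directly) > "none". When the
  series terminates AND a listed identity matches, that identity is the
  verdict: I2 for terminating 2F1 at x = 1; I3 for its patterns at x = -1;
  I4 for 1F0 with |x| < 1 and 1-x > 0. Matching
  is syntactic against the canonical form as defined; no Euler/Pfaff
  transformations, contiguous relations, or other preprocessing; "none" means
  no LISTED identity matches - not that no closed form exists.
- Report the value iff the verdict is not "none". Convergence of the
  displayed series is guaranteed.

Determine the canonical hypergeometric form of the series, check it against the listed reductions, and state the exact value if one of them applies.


The tell: from the first term \frac{1}{2}: the (-1)^k factor (prefactor 1/2) folds into the argument's sign.
Consecutive-term ratio: r(k) = -\frac{5}{6} * 1 / [(k+\frac{1}{2}) (k+\frac{6}{5}) (k+1)] - rational; roots negated = parameters, x = -\frac{5}{6}, C = \frac{1}{2}.

At argument -\frac{5}{6}: a 0F2 with upper {-}, lower {\frac{1}{2}, \frac{6}{5}}, scaled by C = \frac{1}{2}. Verdict: none. No listed pattern accepts 0F2(-; \frac{1}{2}, \frac{6}{5}; -\frac{5}{6}).


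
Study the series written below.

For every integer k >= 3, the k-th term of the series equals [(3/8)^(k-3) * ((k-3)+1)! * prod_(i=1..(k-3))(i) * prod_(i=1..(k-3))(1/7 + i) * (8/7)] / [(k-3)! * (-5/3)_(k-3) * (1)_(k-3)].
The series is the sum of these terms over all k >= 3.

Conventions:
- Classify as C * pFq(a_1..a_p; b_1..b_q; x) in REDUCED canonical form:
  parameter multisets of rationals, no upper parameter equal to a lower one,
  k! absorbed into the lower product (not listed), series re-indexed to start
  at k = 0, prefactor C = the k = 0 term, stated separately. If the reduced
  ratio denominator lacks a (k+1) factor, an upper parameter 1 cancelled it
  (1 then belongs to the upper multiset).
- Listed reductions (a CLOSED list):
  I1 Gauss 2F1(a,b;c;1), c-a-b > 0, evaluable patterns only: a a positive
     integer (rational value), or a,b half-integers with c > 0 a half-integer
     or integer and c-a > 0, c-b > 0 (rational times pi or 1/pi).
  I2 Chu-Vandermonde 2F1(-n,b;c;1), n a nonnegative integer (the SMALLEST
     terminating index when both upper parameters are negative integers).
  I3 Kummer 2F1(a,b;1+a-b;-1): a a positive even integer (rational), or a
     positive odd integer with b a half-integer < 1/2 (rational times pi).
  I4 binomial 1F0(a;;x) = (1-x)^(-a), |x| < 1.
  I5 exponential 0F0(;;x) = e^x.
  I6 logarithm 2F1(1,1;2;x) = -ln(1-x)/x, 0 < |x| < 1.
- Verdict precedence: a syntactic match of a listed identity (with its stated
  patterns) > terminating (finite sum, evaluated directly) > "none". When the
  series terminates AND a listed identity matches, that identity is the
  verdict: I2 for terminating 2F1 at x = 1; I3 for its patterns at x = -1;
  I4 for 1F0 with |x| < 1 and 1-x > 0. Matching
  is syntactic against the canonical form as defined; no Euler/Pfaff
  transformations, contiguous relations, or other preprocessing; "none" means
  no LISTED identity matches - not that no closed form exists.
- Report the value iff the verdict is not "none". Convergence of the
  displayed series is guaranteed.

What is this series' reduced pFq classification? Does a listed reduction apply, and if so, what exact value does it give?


Structural cue: t_0 being 8/7, the running product (C = 8/7) telescopes to a rising factorial.
Step ratio: r(k) = (3/8) * (k+8/7) (k+2) / [(k-5/3) (k+1)] ; factor over Q: parameters, x = (3/8), and C = 8/7.

Classification (C = 8/7): 2F1 with upper {8/7, 2}, lower {-5/3}, argument x = 3/8. Verdict: none (x = 3/8): each listed identity misses the multisets {8/7, 2} ; {-5/3}.


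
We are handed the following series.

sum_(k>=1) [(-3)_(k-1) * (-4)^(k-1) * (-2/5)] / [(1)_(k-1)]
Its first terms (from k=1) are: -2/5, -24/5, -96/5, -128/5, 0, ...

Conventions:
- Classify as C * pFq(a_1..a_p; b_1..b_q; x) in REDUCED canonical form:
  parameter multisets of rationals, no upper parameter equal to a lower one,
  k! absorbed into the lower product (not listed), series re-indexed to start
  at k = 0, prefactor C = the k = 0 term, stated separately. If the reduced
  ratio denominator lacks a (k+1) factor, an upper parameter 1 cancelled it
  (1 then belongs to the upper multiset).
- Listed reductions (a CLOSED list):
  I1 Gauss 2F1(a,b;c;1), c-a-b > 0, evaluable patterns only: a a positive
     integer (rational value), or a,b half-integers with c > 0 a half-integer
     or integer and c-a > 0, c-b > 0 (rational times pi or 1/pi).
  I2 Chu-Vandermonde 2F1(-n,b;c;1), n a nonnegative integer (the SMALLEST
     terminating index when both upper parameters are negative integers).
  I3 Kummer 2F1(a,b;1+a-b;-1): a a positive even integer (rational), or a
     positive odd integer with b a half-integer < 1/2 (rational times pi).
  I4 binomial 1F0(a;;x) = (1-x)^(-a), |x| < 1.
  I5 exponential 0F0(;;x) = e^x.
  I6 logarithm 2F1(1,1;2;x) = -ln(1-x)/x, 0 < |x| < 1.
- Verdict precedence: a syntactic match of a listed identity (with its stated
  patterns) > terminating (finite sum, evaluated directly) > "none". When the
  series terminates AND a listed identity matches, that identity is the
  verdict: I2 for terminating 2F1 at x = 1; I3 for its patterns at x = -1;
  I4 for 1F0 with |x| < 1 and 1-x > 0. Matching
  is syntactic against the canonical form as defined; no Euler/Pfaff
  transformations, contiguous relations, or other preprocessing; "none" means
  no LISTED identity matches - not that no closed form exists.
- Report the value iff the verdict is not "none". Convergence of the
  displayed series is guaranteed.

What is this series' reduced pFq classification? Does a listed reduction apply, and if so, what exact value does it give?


Prefactor -2/5, argument -4: 1F0 with upper {-3} over lower {-}. Verdict: terminating. (-3)_k vanishes past k = 3, leaving a 4-term sum, computed directly. Sum: -50.

First insight: t_0 being -2/5, (1)_k (prefactor -2/5) is k! itself.
Term ratio: r(k) = (-4) * (k-3) / [(k+1)] - rational in k, leading ratio (-4); with t_0 = -2/5, classification follows.


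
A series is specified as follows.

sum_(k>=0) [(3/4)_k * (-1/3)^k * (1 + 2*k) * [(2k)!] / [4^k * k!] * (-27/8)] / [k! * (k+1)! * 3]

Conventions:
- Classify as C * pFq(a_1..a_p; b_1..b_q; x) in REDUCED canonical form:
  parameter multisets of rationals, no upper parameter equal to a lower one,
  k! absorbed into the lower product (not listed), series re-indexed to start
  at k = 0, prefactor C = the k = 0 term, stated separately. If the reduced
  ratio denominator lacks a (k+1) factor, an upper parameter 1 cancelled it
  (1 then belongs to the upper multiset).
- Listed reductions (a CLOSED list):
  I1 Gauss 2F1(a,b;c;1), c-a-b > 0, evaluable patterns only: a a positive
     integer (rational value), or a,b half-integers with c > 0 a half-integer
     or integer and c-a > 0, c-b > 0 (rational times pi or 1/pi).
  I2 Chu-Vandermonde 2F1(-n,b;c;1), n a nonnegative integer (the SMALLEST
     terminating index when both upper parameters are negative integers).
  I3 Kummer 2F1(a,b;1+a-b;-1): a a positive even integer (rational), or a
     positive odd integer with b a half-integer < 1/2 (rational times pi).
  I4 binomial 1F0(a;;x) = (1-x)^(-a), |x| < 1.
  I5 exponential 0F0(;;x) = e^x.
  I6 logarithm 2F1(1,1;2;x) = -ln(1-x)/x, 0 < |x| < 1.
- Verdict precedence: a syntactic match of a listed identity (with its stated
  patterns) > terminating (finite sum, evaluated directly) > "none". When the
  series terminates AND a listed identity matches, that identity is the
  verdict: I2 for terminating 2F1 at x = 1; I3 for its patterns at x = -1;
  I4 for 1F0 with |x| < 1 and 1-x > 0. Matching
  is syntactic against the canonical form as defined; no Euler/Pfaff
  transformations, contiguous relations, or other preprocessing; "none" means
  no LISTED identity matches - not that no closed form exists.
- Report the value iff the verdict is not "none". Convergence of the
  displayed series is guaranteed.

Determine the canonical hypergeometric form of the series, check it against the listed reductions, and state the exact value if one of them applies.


At argument -1/3: a 2F1 with upper {3/4, 3/2}, lower {2}, scaled by C = -9/8. Verdict: no listed reduction: x = -1/3 and upper {3/4, 3/2} fail every I1-I6 pattern.

First insight: from the first term -9/8: the constant factors (C = -9/8) combine into one prefactor.
Term ratio: r(k) = (-1/3) * (k+3/4) (k+3/2) / [(k+2) (k+1)] - rational; roots negated = parameters, x = (-1/3), C = -9/8.


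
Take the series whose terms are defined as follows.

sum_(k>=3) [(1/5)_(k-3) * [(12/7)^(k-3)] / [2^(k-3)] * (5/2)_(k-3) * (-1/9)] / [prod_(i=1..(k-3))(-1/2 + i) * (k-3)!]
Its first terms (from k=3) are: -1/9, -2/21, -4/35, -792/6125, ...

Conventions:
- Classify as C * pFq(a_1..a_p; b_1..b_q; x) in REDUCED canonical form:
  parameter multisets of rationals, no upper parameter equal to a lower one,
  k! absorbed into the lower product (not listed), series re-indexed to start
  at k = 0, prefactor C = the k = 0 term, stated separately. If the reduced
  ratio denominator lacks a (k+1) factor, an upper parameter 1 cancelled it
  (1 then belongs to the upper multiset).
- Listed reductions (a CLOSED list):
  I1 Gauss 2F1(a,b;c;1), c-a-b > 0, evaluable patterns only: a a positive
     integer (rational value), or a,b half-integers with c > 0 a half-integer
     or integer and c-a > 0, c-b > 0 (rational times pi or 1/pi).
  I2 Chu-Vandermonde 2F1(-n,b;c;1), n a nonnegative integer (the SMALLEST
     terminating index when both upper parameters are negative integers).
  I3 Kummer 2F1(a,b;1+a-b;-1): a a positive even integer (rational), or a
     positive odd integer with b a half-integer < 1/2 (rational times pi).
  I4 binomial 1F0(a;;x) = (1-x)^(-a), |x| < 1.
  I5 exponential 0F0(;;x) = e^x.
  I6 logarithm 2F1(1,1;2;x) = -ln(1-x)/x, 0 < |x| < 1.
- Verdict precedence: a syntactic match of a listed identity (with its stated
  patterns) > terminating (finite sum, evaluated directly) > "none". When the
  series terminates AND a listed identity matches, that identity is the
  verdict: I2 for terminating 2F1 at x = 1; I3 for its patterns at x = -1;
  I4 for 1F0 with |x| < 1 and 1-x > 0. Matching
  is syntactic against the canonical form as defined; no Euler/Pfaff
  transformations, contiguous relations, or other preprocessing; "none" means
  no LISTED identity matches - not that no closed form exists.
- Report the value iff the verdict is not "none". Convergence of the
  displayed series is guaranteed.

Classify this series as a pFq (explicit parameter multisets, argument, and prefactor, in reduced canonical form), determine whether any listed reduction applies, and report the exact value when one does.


Prefactor -1/9, argument 6/7: 2F1 with upper {1/5, 5/2} over lower {1/2}. Verdict: none. Every listed pattern misses the 2F1 form at 6/7, upper {1/5, 5/2}.

First insight: x = (6/7) and the lower running product (C = -1/9) is a rising factorial.
Ratio: r(k) = (6/7) * (k+1/5) (k+5/2) / [(k+1/2) (k+1)] - rational; roots negated = parameters, x = (6/7), C = -1/9.


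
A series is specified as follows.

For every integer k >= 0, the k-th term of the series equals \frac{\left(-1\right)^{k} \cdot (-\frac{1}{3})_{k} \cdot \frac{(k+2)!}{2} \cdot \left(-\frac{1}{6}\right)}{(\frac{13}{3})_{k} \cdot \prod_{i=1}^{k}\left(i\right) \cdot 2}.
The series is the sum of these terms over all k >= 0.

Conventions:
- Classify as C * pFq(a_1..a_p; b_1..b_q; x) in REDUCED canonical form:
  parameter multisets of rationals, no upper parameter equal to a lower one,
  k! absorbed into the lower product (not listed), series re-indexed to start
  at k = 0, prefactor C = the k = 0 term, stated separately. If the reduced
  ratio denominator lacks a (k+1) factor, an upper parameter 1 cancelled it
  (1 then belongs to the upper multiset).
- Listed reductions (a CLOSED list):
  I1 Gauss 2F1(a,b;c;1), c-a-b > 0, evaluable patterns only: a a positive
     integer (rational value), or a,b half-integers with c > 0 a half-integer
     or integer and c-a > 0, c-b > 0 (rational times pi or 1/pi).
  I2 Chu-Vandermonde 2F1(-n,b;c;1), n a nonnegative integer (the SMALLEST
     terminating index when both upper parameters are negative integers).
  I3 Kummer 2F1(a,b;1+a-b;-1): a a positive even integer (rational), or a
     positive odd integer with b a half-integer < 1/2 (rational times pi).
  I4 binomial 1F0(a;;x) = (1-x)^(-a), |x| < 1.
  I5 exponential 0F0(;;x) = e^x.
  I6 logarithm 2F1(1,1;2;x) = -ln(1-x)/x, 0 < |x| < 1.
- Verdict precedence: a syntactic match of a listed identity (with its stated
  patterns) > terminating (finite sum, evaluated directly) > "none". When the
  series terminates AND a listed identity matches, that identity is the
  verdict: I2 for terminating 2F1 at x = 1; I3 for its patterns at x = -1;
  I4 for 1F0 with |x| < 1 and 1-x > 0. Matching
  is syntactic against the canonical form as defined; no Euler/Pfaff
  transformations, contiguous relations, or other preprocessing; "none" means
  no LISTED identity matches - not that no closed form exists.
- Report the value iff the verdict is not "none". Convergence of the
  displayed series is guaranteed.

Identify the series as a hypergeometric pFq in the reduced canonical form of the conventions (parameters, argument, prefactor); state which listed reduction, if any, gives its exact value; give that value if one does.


This is -\frac{1}{12} * 2F1(-\frac{1}{3}, 3; \frac{13}{3}; -1) in reduced canonical form. Verdict: none - this 2F1 at x = -1 matches no listed pattern, and upper {-\frac{1}{3}, 3} holds no stopper.

The tell: t_0 being -\frac{1}{12}, the product of the first k integers (C = -1/12, x = -1) is k!.
Step ratio: r(k) = -1 * (k-\frac{1}{3}) (k+3) / [(k+\frac{13}{3}) (k+1)] - rational in k. x = -1; t_0 = -\frac{1}{12}; negate the roots.


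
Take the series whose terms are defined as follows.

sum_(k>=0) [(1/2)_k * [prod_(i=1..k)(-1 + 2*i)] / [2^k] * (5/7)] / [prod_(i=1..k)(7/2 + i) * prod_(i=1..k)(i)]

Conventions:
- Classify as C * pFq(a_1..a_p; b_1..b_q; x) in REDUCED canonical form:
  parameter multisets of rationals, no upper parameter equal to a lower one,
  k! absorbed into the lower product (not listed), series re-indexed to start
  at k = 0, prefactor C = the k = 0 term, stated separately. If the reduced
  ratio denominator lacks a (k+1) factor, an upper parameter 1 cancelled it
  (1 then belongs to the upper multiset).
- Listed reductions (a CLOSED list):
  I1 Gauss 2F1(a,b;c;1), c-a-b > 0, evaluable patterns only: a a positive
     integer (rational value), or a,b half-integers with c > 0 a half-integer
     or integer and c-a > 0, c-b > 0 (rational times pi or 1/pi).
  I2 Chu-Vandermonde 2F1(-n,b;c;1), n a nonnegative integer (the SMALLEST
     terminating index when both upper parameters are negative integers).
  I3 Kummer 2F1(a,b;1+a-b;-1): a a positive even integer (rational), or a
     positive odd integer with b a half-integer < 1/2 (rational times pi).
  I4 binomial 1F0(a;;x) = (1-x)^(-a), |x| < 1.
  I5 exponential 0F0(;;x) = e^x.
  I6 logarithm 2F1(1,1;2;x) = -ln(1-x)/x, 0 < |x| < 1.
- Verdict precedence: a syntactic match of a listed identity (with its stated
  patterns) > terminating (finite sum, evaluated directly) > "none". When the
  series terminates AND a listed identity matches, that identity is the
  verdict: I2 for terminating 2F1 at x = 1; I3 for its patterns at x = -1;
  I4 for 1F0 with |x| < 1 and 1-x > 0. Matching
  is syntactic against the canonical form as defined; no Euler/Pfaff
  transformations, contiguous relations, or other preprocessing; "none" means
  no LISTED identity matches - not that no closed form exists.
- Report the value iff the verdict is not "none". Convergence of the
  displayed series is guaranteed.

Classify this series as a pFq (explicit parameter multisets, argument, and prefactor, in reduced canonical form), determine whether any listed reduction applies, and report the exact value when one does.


This is 5/7 * 2F1(1/2, 1/2; 9/2; 1) in reduced canonical form. Verdict: the half-integer Gauss pattern (I1) applies (x = 1; upper {1/2, 1/2} half-integers, c = 9/2 in the evaluable pattern). Hence: (125/512) * pi.

First insight: from the first term 5/7: the odd product 1*3*...*(2k-1) (C = 5/7, x = 1) is 2^k (1/2)_k.
Consecutive-term ratio: r(k) = 1 * (k+1/2) (k+1/2) / [(k+9/2) (k+1)] - rational in k. x = 1; t_0 = 5/7; negate the roots.


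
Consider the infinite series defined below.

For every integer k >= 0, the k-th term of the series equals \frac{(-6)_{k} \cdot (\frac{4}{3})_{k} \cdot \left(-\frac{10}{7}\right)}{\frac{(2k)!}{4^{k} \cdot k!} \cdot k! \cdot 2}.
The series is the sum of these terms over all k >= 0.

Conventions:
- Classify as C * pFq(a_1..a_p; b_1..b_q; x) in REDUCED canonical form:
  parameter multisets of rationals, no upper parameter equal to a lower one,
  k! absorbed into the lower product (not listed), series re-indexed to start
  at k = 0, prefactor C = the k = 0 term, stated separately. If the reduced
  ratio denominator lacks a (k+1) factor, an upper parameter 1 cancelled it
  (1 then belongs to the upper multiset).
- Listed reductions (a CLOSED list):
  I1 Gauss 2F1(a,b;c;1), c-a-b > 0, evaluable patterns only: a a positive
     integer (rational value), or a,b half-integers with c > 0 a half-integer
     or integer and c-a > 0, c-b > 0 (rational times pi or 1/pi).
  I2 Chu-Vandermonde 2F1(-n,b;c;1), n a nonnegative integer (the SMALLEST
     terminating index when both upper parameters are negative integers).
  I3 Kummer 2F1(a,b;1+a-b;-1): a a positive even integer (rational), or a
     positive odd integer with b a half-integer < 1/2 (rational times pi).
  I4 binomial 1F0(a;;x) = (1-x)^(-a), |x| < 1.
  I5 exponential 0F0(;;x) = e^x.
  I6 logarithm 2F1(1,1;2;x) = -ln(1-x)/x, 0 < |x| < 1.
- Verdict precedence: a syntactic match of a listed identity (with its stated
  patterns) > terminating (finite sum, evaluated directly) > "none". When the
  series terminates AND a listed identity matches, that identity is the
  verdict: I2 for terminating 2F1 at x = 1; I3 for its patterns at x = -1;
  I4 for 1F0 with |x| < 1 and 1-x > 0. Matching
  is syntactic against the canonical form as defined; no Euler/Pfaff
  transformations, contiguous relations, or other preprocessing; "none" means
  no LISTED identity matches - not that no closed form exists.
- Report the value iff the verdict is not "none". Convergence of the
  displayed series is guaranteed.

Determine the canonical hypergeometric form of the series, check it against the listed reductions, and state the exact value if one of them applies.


Classification (C = -\frac{5}{7}): 2F1 with upper {-6, \frac{4}{3}}, lower {\frac{1}{2}}, argument x = 1. Verdict (x = 1): Vandermonde's identity (I2) applies (terminating 2F1 at x = 1 with n = 6, b = 4/3, c = \frac{1}{2}). Value: \frac{30875}{1515591}.

Structural cue: t_0 being -\frac{5}{7}, the lower (2k)!/(4^k k!) block (C = -5/7, x = 1) is (1/2)_k.
Consecutive-term ratio: r(k) = 1 * (k-6) (k+\frac{4}{3}) / [(k+\frac{1}{2}) (k+1)] - poly over poly, x = 1 from leading terms; C = -\frac{5}{7} at k = 0.


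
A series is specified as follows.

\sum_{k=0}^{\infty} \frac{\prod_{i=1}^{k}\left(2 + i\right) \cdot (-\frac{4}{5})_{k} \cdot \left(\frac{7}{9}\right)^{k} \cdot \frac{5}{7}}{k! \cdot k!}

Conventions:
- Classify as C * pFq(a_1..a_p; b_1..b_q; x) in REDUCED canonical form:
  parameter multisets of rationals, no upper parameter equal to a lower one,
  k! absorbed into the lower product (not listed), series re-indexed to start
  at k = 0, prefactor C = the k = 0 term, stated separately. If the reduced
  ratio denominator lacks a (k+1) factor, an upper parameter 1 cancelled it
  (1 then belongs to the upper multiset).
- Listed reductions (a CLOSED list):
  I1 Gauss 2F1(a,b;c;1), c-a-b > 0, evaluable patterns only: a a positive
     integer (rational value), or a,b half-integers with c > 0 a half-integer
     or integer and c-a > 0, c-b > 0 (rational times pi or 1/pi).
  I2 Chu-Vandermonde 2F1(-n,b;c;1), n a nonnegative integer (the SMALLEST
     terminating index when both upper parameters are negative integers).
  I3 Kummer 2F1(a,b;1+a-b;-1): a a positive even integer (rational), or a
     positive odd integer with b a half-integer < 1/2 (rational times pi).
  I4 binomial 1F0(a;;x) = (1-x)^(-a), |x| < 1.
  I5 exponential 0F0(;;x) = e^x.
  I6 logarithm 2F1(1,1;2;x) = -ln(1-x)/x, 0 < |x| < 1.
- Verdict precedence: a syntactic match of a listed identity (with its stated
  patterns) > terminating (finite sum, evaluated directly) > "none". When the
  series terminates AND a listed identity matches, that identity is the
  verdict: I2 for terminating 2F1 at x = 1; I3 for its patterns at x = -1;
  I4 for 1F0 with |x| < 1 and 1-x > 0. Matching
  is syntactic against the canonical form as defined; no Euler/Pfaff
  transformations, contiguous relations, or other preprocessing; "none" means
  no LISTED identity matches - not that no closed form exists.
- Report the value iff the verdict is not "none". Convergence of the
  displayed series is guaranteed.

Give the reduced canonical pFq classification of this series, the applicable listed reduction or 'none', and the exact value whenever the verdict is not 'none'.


The series (x = \frac{7}{9}) is 2F1: upper {-\frac{4}{5}, 3}, lower {1}, prefactor \frac{5}{7}. Verdict: no listed reduction: x = \frac{7}{9} and upper {-\frac{4}{5}, 3} fail every I1-I6 pattern.

First insight: t_0 being \frac{5}{7}, the denominator's factorial ratio (prefactor 5/7) is a lower Pochhammer.
Step ratio: r(k) = \frac{7}{9} * (k-\frac{4}{5}) (k+3) / [(k+1) (k+1)] - poly over poly, x = \frac{7}{9} from leading terms; C = \frac{5}{7} at k = 0.


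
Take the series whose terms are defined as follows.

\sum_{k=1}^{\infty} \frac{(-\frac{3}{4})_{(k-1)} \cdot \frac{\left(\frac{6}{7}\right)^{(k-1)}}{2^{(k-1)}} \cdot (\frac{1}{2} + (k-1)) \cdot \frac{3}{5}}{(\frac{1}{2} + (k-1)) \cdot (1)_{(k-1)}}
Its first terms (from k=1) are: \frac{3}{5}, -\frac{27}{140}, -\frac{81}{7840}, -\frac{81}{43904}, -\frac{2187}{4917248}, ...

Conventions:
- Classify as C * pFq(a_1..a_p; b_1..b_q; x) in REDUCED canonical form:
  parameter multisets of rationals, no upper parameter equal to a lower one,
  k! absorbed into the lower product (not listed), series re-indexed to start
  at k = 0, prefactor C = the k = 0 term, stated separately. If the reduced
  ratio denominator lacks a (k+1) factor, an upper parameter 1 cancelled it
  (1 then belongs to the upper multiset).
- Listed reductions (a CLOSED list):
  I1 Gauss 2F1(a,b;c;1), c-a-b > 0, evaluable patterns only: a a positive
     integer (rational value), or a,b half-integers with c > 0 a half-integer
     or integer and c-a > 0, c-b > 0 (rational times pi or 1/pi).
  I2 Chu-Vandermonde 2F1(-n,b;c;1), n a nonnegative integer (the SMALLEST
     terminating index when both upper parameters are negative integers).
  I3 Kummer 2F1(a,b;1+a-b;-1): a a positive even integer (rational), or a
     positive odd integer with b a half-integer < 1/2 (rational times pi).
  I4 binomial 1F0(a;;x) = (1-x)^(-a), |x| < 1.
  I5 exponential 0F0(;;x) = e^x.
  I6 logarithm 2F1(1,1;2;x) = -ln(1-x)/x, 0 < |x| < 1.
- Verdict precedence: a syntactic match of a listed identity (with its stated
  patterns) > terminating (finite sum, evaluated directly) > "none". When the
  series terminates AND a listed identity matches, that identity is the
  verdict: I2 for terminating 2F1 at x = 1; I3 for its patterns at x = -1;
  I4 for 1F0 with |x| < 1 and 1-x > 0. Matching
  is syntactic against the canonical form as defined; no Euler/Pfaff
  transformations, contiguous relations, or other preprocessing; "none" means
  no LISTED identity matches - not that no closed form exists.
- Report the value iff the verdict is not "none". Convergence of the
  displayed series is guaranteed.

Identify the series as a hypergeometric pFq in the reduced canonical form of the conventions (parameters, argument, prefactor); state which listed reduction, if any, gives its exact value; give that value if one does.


With C = \frac{3}{5}: the canonical form is 1F0(-\frac{3}{4}; -; \frac{3}{7}). Verdict: this is the binomial series (I4) (the 1F0 binomial series: exponent 3/4, x = \frac{3}{7}). Sum: \frac{3}{5} \cdot \left(\frac{4}{7}\right)^{\frac{3}{4}}.

Key step: from the first term \frac{3}{5}: the factor k + 1/2 cancels (top and bottom), leaving C = 3/5, x = 3/7.
Adjacent-term ratio: r(k) = \frac{3}{7} * (k-\frac{3}{4}) / [(k+1)] - rational; roots negated = parameters, x = \frac{3}{7}, C = \frac{3}{5}.


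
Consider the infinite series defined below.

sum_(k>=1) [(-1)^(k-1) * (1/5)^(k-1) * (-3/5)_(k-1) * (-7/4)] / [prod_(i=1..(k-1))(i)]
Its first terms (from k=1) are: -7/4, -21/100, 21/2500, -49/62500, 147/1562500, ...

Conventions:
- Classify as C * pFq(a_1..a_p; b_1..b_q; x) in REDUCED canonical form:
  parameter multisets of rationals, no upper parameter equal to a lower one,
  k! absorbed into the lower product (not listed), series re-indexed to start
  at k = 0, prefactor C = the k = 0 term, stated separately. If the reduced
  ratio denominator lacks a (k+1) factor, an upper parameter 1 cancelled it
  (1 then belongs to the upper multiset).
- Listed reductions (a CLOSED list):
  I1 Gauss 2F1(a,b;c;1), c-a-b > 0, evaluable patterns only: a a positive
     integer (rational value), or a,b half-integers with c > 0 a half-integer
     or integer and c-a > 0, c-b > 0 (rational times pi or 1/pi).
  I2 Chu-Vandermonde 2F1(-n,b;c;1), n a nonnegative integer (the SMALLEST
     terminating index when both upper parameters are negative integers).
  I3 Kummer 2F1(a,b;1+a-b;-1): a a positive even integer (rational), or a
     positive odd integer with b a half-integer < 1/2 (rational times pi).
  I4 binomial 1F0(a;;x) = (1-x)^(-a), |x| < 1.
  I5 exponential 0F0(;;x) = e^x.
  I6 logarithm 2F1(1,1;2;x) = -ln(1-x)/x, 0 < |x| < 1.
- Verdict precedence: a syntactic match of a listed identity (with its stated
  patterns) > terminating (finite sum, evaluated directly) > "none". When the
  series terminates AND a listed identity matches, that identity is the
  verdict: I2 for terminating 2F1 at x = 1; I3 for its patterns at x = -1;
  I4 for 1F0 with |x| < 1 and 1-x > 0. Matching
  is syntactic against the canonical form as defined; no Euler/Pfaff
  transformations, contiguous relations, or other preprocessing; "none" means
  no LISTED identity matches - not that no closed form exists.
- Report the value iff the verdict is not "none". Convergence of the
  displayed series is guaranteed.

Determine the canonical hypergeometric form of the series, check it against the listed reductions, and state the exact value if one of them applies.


Prefactor -7/4, argument -1/5: 1F0 with upper {-3/5} over lower {-}. Verdict: this is the binomial series (I4) (the 1F0 binomial series: exponent 3/5, x = -1/5). Hence: (-7/4) * (6/5)^(3/5).

First insight: with t_0 = -7/4, the (-1)^k factor (prefactor -7/4) folds into the argument's sign.
Consecutive-term ratio: r(k) = (-1/5) * (k-3/5) / [(k+1)] ; factor over Q: parameters, x = (-1/5), and C = -7/4.


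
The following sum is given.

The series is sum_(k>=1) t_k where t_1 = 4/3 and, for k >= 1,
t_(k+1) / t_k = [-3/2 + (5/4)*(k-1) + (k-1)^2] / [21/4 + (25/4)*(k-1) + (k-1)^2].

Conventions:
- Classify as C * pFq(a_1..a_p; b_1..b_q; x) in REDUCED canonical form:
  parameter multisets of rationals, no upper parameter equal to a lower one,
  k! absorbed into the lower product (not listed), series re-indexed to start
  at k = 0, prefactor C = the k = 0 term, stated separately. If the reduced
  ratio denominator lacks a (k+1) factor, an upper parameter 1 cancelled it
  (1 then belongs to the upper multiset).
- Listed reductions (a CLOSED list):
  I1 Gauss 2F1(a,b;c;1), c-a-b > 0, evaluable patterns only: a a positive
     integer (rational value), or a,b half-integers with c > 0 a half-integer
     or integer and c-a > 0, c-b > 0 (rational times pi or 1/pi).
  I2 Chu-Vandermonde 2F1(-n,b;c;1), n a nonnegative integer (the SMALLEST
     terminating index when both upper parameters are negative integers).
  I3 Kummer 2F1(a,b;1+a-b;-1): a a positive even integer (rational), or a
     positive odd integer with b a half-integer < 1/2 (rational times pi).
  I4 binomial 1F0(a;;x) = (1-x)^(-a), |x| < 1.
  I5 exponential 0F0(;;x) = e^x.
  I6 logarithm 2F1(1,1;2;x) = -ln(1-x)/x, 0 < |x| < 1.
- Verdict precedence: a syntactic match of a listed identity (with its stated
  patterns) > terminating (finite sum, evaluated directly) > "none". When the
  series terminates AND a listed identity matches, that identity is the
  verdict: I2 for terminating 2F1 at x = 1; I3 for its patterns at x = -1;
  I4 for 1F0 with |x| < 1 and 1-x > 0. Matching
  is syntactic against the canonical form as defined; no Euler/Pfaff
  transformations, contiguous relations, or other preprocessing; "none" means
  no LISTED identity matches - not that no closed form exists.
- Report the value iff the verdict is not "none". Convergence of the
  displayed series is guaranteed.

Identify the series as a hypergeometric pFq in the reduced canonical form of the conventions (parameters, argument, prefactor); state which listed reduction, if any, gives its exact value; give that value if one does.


Structural cue: x = 1 and roots of the ratio polynomials (prefactor 4/3) are the negated parameters.
Ratio: r(k) = 1 * (k-3/4) (k+2) / [(k+21/4) (k+1)] - rational in k, leading ratio 1; with t_0 = 4/3, classification follows.

With C = 4/3: the canonical form is 2F1(-3/4, 2; 21/4; 1). Verdict: Gauss's theorem (I1) fires (x = 1: the Gamma ratio telescopes since c-a-b = 4 > 0 and a = 2 in Z>0). Exact value: 221/240.


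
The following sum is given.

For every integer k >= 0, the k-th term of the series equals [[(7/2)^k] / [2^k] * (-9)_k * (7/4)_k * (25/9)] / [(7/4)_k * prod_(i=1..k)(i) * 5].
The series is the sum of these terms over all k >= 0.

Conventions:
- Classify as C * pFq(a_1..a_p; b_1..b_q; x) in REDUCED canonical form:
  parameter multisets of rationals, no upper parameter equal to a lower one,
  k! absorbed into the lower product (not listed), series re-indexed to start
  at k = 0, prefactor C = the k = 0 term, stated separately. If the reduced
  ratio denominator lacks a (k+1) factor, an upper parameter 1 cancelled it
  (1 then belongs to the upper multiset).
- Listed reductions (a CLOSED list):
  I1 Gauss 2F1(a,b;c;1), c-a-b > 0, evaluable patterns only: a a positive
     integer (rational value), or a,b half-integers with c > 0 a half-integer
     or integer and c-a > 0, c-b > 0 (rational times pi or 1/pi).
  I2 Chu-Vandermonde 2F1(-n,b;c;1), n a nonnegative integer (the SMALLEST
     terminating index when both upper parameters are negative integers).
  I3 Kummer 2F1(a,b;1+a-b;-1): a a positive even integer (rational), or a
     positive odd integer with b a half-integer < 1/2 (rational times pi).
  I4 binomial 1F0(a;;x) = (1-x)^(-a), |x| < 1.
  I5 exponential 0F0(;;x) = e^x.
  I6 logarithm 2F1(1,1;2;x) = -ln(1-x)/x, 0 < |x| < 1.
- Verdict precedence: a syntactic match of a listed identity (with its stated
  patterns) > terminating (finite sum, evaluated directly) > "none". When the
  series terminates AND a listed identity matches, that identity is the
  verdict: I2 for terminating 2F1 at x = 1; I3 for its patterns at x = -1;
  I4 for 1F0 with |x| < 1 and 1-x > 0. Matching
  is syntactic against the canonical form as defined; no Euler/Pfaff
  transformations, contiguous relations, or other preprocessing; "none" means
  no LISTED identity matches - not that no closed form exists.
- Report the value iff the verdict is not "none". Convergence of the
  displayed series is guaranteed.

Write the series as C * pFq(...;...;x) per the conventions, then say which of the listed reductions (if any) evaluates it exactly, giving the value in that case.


At argument 7/4: a 1F0 with upper {-9}, lower {-}, scaled by C = 5/9. Verdict: terminating - upper -9 stops the sum at k = 9; the 10 terms are added exactly. Exact value: -10935/262144.

Key observation: x = (7/4) and the product of the first k integers (C = 5/9) is k!.
Step ratio: r(k) = (7/4) * (k-9) / [(k+1)] - poly over poly, x = (7/4) from leading terms; C = 5/9 at k = 0.


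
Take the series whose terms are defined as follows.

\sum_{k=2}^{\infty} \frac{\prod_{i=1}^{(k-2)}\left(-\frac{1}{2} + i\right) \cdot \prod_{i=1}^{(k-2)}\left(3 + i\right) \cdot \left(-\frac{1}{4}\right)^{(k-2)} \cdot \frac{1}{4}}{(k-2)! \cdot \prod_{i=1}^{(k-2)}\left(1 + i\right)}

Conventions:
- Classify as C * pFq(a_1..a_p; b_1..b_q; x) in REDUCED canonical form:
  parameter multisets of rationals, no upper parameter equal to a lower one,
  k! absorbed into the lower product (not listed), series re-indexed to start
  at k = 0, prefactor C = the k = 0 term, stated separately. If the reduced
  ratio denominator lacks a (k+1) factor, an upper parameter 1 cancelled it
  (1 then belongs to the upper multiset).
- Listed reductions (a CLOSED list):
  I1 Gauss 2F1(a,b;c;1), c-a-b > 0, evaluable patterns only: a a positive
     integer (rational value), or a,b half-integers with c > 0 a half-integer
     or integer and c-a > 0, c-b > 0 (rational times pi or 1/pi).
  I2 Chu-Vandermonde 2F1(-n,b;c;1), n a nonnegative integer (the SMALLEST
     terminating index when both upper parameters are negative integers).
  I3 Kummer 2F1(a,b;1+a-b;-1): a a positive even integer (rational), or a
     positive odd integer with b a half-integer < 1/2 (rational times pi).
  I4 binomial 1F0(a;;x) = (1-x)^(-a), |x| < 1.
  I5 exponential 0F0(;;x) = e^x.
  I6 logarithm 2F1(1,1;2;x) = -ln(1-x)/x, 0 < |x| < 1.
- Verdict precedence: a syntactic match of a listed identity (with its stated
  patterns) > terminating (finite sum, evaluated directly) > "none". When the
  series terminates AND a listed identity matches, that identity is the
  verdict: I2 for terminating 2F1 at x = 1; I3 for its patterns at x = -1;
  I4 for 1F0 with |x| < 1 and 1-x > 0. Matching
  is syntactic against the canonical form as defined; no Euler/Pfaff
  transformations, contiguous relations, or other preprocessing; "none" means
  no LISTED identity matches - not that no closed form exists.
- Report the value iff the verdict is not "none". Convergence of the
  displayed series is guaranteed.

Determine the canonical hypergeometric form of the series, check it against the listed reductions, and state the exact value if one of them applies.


Reduced: x = -\frac{1}{4}, 2F1, upper = {\frac{1}{2}, 4}, lower = {2}, C = \frac{1}{4}. Verdict: none. A 2F1 with upper {\frac{1}{2}, 4} fits none of I1-I6 at x = -\frac{1}{4}; the sum runs forever.

Key observation: t_0 = \frac{1}{4} here, and the running product (C = 1/4) telescopes to a rising factorial.
Adjacent-term ratio: r(k) = -\frac{1}{4} * (k+\frac{1}{2}) (k+4) / [(k+2) (k+1)] - rational in k. x = -\frac{1}{4}; t_0 = \frac{1}{4}; negate the roots.
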